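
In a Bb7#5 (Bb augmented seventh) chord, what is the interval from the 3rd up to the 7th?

diminished fifth

The chord tones of Bb7#5 are Bb-D-F#-Ab.
So we need the interval from D up to Ab.
From D to Ab: 6 semitones over a fifth = diminished.
This 3–7 tritone is the characteristic tension at the heart of the dominant sound.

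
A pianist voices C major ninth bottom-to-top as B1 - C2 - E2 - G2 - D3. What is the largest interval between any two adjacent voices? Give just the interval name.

P5

Adjacent intervals: B1→C2 = minor second; C2→E2 = major third; E2→G2 = minor third; G2→D3 = perfect fifth.
The largest is G2 to D3, a perfect fifth (7 semitones).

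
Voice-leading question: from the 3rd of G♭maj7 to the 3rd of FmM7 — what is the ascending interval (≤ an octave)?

m7

G♭maj7 has B♭ as its 3rd, and FmM7 has A♭ as its 3rd.
7 letter names make it a seventh; at 10 semitones (a half step narrower than major) the quality is minor.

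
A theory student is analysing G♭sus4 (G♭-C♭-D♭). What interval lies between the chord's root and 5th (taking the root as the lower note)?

Root = G♭; 5th = D♭.
From G♭ to D♭ is 7 semitones, exactly the perfect fifth.

perfect 5th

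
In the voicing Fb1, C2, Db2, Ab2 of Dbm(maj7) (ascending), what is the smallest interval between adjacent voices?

Adjacent intervals: Fb1→C2 = augmented fifth; C2→Db2 = minor second; Db2→Ab2 = perfect fifth.
The smallest is C2 to Db2, a minor second (1 semitone).

minor second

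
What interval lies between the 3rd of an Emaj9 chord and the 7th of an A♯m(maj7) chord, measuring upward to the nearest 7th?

The 3rd of Emaj9 is G♯; the 7th of A♯m(maj7) is G𝄪.
G♯ up to G𝄪 is 1 semitone, a half step wider than a perfect unison, so the interval is augmented.

augmented unison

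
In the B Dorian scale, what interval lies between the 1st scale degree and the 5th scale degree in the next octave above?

perfect twelfth

Spelling the B Dorian scale: B C# D E F# G# A.
The 1st scale degree is B and the degree 5 (up an octave) is F#.
From B to F# is 19 semitones, exactly the perfect twelfth.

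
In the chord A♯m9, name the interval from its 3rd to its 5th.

major 3rd

A♯m9: A♯–C♯–E♯–G♯–B♯.
That puts C♯ below E♯.
From C♯ to E♯ is 4 semitones, exactly the major third.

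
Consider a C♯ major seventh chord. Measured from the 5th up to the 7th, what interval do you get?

C♯ major seventh is spelled C♯-E♯-G♯-B♯.
That puts G♯ below B♯.
From G♯ to B♯ is 4 semitones, exactly the major third.

M3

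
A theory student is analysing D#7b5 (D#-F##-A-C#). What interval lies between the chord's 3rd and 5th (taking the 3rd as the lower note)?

The 3rd is F## and the 5th is A.
F## up to A is 2 semitones, a whole step narrower than a major third, so the interval is diminished.

diminished 3rd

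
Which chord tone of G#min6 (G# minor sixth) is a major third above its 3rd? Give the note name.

G#min6 (G# minor sixth): G#, B, D#, E#.
The 3rd is B. A major third above B is D#.
D# is the chord's 5th.

D#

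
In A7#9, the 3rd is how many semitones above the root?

The chord tones of A7#9 are A-C#-E-G-B#.
A to C# is a major third: 4 semitones.

4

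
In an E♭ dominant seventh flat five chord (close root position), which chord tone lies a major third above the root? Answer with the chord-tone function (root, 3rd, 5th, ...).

3rd

E♭7b5: E♭–G–B𝄫–D♭.
The root is E♭. A major third above E♭ is G.
G is the chord's 3rd.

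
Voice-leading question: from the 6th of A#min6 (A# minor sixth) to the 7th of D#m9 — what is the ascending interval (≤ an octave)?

The 6th of A#min6 (A# minor sixth) is F##; the 7th of D#m9 is C#.
5 letter names make it a fifth; at 6 semitones (a half step narrower than perfect) the quality is diminished.

diminished fifth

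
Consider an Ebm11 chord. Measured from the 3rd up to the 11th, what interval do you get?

M9

Ebm11 (Eb minor eleventh) is spelled Eb Gb Bb Db F Ab.
So we need the interval from Gb up to Ab.
From Gb to Ab is 14 semitones, exactly the major ninth.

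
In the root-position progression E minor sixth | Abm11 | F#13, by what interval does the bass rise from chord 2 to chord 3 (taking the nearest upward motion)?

augmented sixth

The roots are Ab and F#.
6 letter names make it a sixth; at 10 semitones (a half step wider than major) the quality is augmented.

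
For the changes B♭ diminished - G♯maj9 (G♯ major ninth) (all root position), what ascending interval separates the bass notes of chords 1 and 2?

The roots are B♭ and G♯.
B♭ up to G♯ is 10 semitones, a half step wider than a major sixth, so the interval is augmented.

augmented 6th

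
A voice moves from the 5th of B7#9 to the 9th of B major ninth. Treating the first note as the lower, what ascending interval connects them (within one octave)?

The 5th of B7#9 is F♯; the 9th of B major ninth is C♯.
From F♯ to C♯ is 7 semitones, exactly the perfect fifth.

perfect 5th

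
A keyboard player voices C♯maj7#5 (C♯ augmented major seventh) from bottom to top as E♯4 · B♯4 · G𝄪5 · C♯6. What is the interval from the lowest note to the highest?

The outer voices are E♯4 and C♯6.
E♯ up to C♯ is 20 semitones, a half step narrower than a major thirteenth, so the interval is minor.

minor thirteenth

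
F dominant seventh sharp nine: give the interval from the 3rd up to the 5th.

F7#9 (F dominant seventh sharp nine): F–A–C–E♭–G♯.
So we need the interval from A up to C.
3 letter names make it a third; at 3 semitones (a half step narrower than major) the quality is minor.

m3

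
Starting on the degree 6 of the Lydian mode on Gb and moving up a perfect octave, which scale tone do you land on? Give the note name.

Eb

The scale is Gb Ab Bb C Db Eb F.
The degree 6 is Eb; a perfect octave above that is Eb — scale degree 6.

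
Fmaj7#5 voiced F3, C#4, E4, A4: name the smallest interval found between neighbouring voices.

Adjacent intervals: F3→C#4 = augmented fifth; C#4→E4 = minor third; E4→A4 = perfect fourth.
The smallest is C#4 to E4, a minor third (3 semitones).

minor 3rd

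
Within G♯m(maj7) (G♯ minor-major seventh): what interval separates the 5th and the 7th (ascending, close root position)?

Spelling the chord: G♯-B-D♯-F𝄪.
5th = D♯; 7th = F𝄪.
From D♯ to F𝄪 is 4 semitones, exactly the major third.

major 3rd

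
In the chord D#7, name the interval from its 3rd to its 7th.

D# dominant seventh is spelled D#, F##, A#, C#.
So we need the interval from F## up to C#.
5 letter names make it a fifth; at 6 semitones (a half step narrower than perfect) the quality is diminished.

d5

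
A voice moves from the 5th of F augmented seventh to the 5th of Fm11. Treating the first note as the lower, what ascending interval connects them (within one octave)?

diminished octave

The 5th of F augmented seventh is C#; the 5th of Fm11 is C.
From C# to C: 11 semitones over an octave = diminished.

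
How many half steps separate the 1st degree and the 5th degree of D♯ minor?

The scale is D♯ E♯ F♯ G♯ A♯ B C♯.
D♯ up to A♯ is a perfect fifth — 7 semitones.

7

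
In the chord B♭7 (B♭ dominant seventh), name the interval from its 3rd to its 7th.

Spelling the chord: B♭–D–F–A♭.
So we need the interval from D up to A♭.
D up to A♭ is 6 semitones, a half step narrower than a perfect fifth, so the interval is diminished.

d5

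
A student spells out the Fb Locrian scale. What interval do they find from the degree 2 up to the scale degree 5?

Fb locrian: Fb Gbb Abb Bbb Cbb Dbb Ebb.
So we need the interval from Gbb up to Cbb.
From Gbb to Cbb is 5 semitones, exactly the perfect fourth.

perfect fourth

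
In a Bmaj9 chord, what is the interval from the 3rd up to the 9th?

minor seventh

Bmaj9: B-D♯-F♯-A♯-C♯.
The 3rd is D♯ and the 9th is C♯.
From D♯ to C♯: 10 semitones over a seventh = minor.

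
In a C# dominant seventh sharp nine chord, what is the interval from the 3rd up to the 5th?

C#7#9 is spelled C# E# G# B D##.
That puts E# below G#.
E# up to G# is 3 semitones, a half step narrower than a major third, so the interval is minor.

m3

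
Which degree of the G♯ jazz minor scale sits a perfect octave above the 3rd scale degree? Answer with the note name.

B

The scale is G♯ A♯ B C♯ D♯ E♯ F𝄪.
The 3rd scale degree is B; a perfect octave above that is B — scale degree 3.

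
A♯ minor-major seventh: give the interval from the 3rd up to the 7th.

augmented fifth

A♯ minor-major seventh is spelled A♯-C♯-E♯-G𝄪.
So we need the interval from C♯ up to G𝄪.
5 letter names make it a fifth; at 8 semitones (a half step wider than perfect) the quality is augmented.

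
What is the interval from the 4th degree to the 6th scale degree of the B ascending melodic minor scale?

major 3rd

B melodic minor: B C# D E F# G# A#.
So we need the interval from E up to G#.
Counting 3 letters and 4 half steps from E gives a major third.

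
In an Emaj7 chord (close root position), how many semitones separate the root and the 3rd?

4

Spelling the chord: E-G#-B-D#.
E to G# is a major third: 4 semitones.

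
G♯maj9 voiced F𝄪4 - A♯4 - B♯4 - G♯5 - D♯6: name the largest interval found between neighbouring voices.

minor sixth

Adjacent intervals: F𝄪4→A♯4 = minor third; A♯4→B♯4 = major second; B♯4→G♯5 = minor sixth; G♯5→D♯6 = perfect fifth.
The largest is B♯4 to G♯5, a minor sixth (8 semitones).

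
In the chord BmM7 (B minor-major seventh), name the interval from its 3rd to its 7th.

augmented fifth

B minor-major seventh is spelled B-D-F♯-A♯.
So we need the interval from D up to A♯.
D up to A♯ is 8 semitones, a half step wider than a perfect fifth, so the interval is augmented.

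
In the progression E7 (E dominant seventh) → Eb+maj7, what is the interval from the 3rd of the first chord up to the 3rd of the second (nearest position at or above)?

E7 (E dominant seventh) has G# as its 3rd, and Eb+maj7 has G as its 3rd.
From G# to G: 11 semitones over an octave = diminished.

diminished 8th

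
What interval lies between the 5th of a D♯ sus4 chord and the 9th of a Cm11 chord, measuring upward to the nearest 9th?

diminished 4th

The 5th of D♯ sus4 is A♯; the 9th of Cm11 is D.
4 letter names make it a fourth; at 4 semitones (a half step narrower than perfect) the quality is diminished.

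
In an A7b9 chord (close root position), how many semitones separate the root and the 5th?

7

Spelling the chord: A C♯ E G B♭.
A to E is a perfect fifth: 7 semitones.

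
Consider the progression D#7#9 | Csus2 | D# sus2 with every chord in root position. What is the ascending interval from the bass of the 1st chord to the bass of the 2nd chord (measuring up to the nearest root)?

The roots are D# and C.
7 letter names make it a seventh; at 9 semitones (a whole step narrower than major) the quality is diminished.

diminished seventh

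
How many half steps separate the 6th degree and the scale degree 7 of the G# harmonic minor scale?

3

The scale is G# A# B C# D# E F##.
E up to F## is an augmented second — 3 semitones.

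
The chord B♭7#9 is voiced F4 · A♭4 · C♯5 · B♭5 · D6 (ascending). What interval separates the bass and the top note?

The outer voices are F4 and D6.
From F to D is 21 semitones, exactly the major thirteenth.

major 13th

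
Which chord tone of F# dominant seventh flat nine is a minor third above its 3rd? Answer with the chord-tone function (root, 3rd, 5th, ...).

5th

Spelling the chord: F#-A#-C#-E-G.
The 3rd is A#. A minor third above A# is C#.
C# is the chord's 5th.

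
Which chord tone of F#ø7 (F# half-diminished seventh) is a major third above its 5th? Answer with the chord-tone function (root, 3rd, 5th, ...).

Spelling the chord: F#–A–C–E.
The 5th is C. A major third above C is E.
E is the chord's 7th.

7th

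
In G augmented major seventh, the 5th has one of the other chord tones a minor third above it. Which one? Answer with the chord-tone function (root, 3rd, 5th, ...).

7th

Spelling the chord: G, B, D#, F#.
The 5th is D#. A minor third above D# is F#.
F# is the chord's 7th.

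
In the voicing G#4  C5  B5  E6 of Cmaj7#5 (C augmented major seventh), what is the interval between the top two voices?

Those voices are B5 and E6.
From B to E is 5 semitones, exactly the perfect fourth.

perfect 4th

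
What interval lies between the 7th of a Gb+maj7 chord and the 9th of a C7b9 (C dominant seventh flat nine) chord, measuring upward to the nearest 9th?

The 7th of Gb+maj7 is F; the 9th of C7b9 (C dominant seventh flat nine) is Db.
F up to Db is 8 semitones, a half step narrower than a major sixth, so the interval is minor.

minor 6th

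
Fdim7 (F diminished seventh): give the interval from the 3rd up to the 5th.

Spelling the chord: F-Ab-Cb-Ebb.
That puts Ab below Cb.
Ab up to Cb is 3 semitones, a half step narrower than a major third, so the interval is minor.

minor 3rd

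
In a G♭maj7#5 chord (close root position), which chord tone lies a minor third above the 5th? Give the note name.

F

Spelling the chord: G♭-B♭-D-F.
The 5th is D. A minor third above D is F.
F is the chord's 7th.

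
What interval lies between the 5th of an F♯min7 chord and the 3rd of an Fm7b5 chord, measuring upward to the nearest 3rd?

diminished 6th

F♯min7 has C♯ as its 5th, and Fm7b5 has A♭ as its 3rd.
C♯ up to A♭ is 7 semitones, a whole step narrower than a major sixth, so the interval is diminished.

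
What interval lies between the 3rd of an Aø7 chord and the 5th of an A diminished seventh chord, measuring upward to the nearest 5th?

Aø7 has C as its 3rd, and A diminished seventh has E♭ as its 5th.
C up to E♭ is 3 semitones, a half step narrower than a major third, so the interval is minor.

minor third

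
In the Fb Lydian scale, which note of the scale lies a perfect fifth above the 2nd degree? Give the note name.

The scale is Fb Gb Ab Bb Cb Db Eb.
The 2nd degree is Gb; a perfect fifth above that is Db — scale degree 6.

Db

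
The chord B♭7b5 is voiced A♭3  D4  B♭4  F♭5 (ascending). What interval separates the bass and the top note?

minor thirteenth

The outer voices are A♭3 and F♭5.
From A♭ to F♭: 20 semitones over a thirteenth = minor.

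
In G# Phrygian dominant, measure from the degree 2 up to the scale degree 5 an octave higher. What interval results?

augmented eleventh

Spelling G# Phrygian dominant: G# A B# C# D# E F#.
So we need the interval from A up to D#.
From A to D#: 18 semitones over an eleventh = augmented.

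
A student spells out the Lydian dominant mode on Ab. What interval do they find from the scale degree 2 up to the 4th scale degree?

Spelling the Lydian dominant mode on Ab: Ab Bb C D Eb F Gb.
The scale degree 2 is Bb and the degree 4 is D.
Counting 3 letters and 4 half steps from Bb gives a major third.

major third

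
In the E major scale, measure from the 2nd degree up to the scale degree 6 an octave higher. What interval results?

E major: E F# G# A B C# D#.
So we need the interval from F# up to C#.
F# up to C# spans 12 letter names and 19 semitones — a perfect twelfth.

perfect twelfth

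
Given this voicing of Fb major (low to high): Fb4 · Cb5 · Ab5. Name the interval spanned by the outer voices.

The outer voices are Fb4 and Ab5.
From Fb to Ab is 16 semitones, exactly the major tenth.

M10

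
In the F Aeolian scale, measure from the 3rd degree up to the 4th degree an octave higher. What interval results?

major 9th

Spelling the F Aeolian scale: F G Ab Bb C Db Eb.
3rd degree = Ab; 4th scale degree (up an octave) = Bb.
From Ab to Bb is 14 semitones, exactly the major ninth.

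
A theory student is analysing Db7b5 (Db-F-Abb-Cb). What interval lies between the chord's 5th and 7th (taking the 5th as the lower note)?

major third

That puts Abb below Cb.
Counting 3 letters and 4 half steps from Abb gives a major third.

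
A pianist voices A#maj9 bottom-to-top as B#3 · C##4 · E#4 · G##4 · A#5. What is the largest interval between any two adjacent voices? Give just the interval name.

Adjacent intervals: B#3→C##4 = major second; C##4→E#4 = minor third; E#4→G##4 = major third; G##4→A#5 = minor ninth.
The largest is G##4 to A#5, a minor ninth (13 semitones).

minor ninth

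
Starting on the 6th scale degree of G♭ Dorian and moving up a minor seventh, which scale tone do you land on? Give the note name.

Db

The scale is G♭ A♭ B𝄫 C♭ D♭ E♭ F♭.
The 6th scale degree is E♭; a minor seventh above that is D♭ — scale degree 5.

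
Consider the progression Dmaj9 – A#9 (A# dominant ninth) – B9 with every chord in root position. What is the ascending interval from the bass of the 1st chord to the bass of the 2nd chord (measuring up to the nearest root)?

The roots are D and A#.
D up to A# is 8 semitones, a half step wider than a perfect fifth, so the interval is augmented.

augmented fifth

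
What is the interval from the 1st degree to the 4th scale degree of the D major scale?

perfect fourth

Spelling the D major scale: D E F# G A B C#.
So we need the interval from D up to G.
Counting 4 letters and 5 half steps from D gives a perfect fourth.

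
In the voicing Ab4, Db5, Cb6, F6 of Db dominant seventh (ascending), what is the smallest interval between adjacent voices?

Adjacent intervals: Ab4→Db5 = perfect fourth; Db5→Cb6 = minor seventh; Cb6→F6 = augmented fourth.
The smallest is Ab4 to Db5, a perfect fourth (5 semitones).

P4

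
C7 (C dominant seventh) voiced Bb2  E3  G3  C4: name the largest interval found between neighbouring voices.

Adjacent intervals: Bb2→E3 = augmented fourth; E3→G3 = minor third; G3→C4 = perfect fourth.
The largest is Bb2 to E3, an augmented fourth (6 semitones).

augmented fourth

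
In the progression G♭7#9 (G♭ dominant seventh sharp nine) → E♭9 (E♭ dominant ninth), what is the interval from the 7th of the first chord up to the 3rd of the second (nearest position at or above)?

augmented 2nd

G♭7#9 (G♭ dominant seventh sharp nine) has F♭ as its 7th, and E♭9 (E♭ dominant ninth) has G as its 3rd.
F♭ up to G is 3 semitones, a half step wider than a major second, so the interval is augmented.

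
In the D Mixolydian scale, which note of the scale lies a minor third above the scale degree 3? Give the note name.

The scale is D E F# G A B C.
The scale degree 3 is F#; a minor third above that is A — scale degree 5.

A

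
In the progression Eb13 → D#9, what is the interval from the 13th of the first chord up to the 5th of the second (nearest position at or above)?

The 13th of Eb13 is C; the 5th of D#9 is A#.
From C to A#: 10 semitones over a sixth = augmented.

augmented sixth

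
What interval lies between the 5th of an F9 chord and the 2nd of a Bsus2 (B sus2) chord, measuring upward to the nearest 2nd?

F9 has C as its 5th, and Bsus2 (B sus2) has C# as its 2nd.
1 letter names make it a unison; at 1 semitone (a half step wider than perfect) the quality is augmented.

A1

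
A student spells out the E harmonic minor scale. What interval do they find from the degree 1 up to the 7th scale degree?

major seventh

Spelling the E harmonic minor scale: E F# G A B C D#.
That puts E below D#.
E up to D# spans 7 letter names and 11 semitones — a major seventh.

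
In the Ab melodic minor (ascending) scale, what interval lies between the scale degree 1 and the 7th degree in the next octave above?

M14

The scale runs Ab Bb Cb Db Eb F G.
So we need the interval from Ab up to G.
Counting 14 letters and 23 half steps from Ab gives a major fourteenth.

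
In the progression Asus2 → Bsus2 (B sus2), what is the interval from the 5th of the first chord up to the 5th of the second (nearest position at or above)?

major second

Asus2 has E as its 5th, and Bsus2 (B sus2) has F♯ as its 5th.
Counting 2 letters and 2 half steps from E gives a major second.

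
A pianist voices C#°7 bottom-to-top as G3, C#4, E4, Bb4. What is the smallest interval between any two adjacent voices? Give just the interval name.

Adjacent intervals: G3→C#4 = augmented fourth; C#4→E4 = minor third; E4→Bb4 = diminished fifth.
The smallest is C#4 to E4, a minor third (3 semitones).

minor third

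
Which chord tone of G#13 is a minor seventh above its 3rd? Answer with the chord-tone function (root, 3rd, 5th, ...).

9th

G#13 (G# dominant thirteenth): G# B# D# F# A# E#.
The 3rd is B#. A minor seventh above B# is A#.
A# is the chord's 9th.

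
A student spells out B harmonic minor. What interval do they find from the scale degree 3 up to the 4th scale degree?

B harmonic minor: B C♯ D E F♯ G A♯.
The scale degree 3 is D and the 4th degree is E.
From D to E is 2 semitones, exactly the major second.

major second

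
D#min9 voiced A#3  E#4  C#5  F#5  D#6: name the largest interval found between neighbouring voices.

Adjacent intervals: A#3→E#4 = perfect fifth; E#4→C#5 = minor sixth; C#5→F#5 = perfect fourth; F#5→D#6 = major sixth.
The largest is F#5 to D#6, a major sixth (9 semitones).

M6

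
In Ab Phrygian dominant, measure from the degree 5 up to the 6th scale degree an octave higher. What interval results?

Ab phrygian dominant: Ab Bbb C Db Eb Fb Gb.
Degree 5 = Eb; degree 6 (up an octave) = Fb.
9 letter names make it a ninth; at 13 semitones (a half step narrower than major) the quality is minor.

m9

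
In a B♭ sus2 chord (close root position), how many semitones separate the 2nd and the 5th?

5

B♭sus2 (B♭ sus2): B♭ C F.
C to F is a perfect fourth: 5 semitones.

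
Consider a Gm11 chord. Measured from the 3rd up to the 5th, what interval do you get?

Gm11 (G minor eleventh) is spelled G B♭ D F A C.
That puts B♭ below D.
From B♭ to D is 4 semitones, exactly the major third.

major 3rd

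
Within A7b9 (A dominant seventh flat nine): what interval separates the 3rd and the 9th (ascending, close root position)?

A dominant seventh flat nine: A, C#, E, G, Bb.
So we need the interval from C# up to Bb.
7 letter names make it a seventh; at 9 semitones (a whole step narrower than major) the quality is diminished.

d7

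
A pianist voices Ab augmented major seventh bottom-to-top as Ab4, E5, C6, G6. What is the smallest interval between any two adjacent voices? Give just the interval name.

Adjacent intervals: Ab4→E5 = augmented fifth; E5→C6 = minor sixth; C6→G6 = perfect fifth.
The smallest is C6 to G6, a perfect fifth (7 semitones).

perfect fifth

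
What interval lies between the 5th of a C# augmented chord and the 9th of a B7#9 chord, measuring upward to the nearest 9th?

The 5th of C# augmented is G##; the 9th of B7#9 is C##.
G## up to C## spans 4 letter names and 5 semitones — a perfect fourth.

perfect 4th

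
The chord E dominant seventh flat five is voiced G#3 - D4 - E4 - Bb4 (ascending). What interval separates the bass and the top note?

The outer voices are G#3 and Bb4.
From G# to Bb: 14 semitones over a tenth = diminished.

diminished tenth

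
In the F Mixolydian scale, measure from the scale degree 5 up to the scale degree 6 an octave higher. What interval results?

major ninth

The scale runs F G A Bb C D Eb.
So we need the interval from C up to D.
C up to D spans 9 letter names and 14 semitones — a major ninth.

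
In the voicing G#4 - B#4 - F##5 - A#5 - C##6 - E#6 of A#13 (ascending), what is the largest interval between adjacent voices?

P5

Adjacent intervals: G#4→B#4 = major third; B#4→F##5 = perfect fifth; F##5→A#5 = minor third; A#5→C##6 = major third; C##6→E#6 = minor third.
The largest is B#4 to F##5, a perfect fifth (7 semitones).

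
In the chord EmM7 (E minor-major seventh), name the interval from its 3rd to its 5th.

M3

EmM7: E–G–B–D#.
That puts G below B.
From G to B is 4 semitones, exactly the major third.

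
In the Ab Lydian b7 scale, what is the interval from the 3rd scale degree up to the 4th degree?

Ab lydian dominant: Ab Bb C D Eb F Gb.
That puts C below D.
From C to D is 2 semitones, exactly the major second.

M2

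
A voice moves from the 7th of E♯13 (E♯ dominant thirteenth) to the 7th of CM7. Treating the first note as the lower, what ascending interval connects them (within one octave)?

minor sixth

The 7th of E♯13 (E♯ dominant thirteenth) is D♯; the 7th of CM7 is B.
6 letter names make it a sixth; at 8 semitones (a half step narrower than major) the quality is minor.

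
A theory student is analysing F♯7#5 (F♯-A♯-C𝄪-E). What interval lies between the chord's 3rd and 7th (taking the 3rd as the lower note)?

diminished fifth

The 3rd is A♯ and the 7th is E.
From A♯ to E: 6 semitones over a fifth = diminished.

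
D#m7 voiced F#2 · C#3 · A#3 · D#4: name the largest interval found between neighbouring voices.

Adjacent intervals: F#2→C#3 = perfect fifth; C#3→A#3 = major sixth; A#3→D#4 = perfect fourth.
The largest is C#3 to A#3, a major sixth (9 semitones).

M6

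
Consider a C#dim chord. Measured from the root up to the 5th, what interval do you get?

diminished fifth

C#°: C#-E-G.
So we need the interval from C# up to G.
From C# to G: 6 semitones over a fifth = diminished.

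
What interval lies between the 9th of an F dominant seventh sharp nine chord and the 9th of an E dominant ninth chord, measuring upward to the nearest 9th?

The 9th of F dominant seventh sharp nine is G#; the 9th of E dominant ninth is F#.
7 letter names make it a seventh; at 10 semitones (a half step narrower than major) the quality is minor.

minor seventh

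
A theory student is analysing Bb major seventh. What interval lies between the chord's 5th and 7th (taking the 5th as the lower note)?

Bb major seventh: Bb–D–F–A.
So we need the interval from F up to A.
Counting 3 letters and 4 half steps from F gives a major third.

major 3rd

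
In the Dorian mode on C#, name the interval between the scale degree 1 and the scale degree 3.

The scale runs C# D# E F# G# A# B.
So we need the interval from C# up to E.
From C# to E: 3 semitones over a third = minor.

minor third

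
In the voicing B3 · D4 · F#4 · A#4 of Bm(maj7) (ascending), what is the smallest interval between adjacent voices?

Adjacent intervals: B3→D4 = minor third; D4→F#4 = major third; F#4→A#4 = major third.
The smallest is B3 to D4, a minor third (3 semitones).

minor 3rd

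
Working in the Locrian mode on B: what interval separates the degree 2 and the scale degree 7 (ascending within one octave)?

Spelling the Locrian mode on B: B C D E F G A.
That puts C below A.
From C to A is 9 semitones, exactly the major sixth.

major 6th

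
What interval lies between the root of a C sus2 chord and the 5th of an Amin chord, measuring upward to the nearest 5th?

The root of C sus2 is C; the 5th of Amin is E.
C up to E spans 3 letter names and 4 semitones — a major third.

major third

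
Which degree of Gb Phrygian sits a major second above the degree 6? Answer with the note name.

The scale is Gb Abb Bbb Cb Db Ebb Fb.
The degree 6 is Ebb; a major second above that is Fb — scale degree 7.

Fb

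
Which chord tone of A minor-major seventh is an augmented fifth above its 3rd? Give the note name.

G#

Am(maj7) (A minor-major seventh) is spelled A C E G♯.
The 3rd is C. An augmented fifth above C is G♯.
G♯ is the chord's 7th.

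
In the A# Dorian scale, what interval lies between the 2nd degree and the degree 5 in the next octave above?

P11

A# dorian: A# B# C# D# E# F## G#.
So we need the interval from B# up to E#.
From B# to E# is 17 semitones, exactly the perfect eleventh.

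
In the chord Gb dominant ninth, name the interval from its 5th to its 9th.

The chord tones of Gb9 are Gb-Bb-Db-Fb-Ab.
The 5th is Db and the 9th is Ab.
Counting 5 letters and 7 half steps from Db gives a perfect fifth.

perfect fifth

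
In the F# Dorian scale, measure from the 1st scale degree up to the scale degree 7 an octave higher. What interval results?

minor fourteenth

The scale runs F# G# A B C# D# E.
That puts F# below E.
14 letter names make it a fourteenth; at 22 semitones (a half step narrower than major) the quality is minor.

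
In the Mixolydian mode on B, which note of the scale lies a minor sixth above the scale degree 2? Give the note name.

The scale is B C# D# E F# G# A.
The scale degree 2 is C#; a minor sixth above that is A — scale degree 7.

A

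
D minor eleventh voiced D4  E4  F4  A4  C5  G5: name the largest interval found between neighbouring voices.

perfect fifth

Adjacent intervals: D4→E4 = major second; E4→F4 = minor second; F4→A4 = major third; A4→C5 = minor third; C5→G5 = perfect fifth.
The largest is C5 to G5, a perfect fifth (7 semitones).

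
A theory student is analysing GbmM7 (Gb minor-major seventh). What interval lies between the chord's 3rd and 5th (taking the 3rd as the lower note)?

Gbm(maj7) is spelled Gb Bbb Db F.
3rd = Bbb; 5th = Db.
Bbb up to Db spans 3 letter names and 4 semitones — a major third.

major 3rd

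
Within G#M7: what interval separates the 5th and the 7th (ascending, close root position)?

Spelling the chord: G# B# D# F##.
So we need the interval from D# up to F##.
From D# to F## is 4 semitones, exactly the major third.

major third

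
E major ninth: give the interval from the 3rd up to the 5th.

minor third

The chord tones of Emaj9 are E, G#, B, D#, F#.
The 3rd is G# and the 5th is B.
G# up to B is 3 semitones, a half step narrower than a major third, so the interval is minor.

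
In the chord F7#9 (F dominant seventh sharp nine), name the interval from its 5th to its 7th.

The chord tones of F7#9 (F dominant seventh sharp nine) are F-A-C-Eb-G#.
So we need the interval from C up to Eb.
C up to Eb is 3 semitones, a half step narrower than a major third, so the interval is minor.

minor 3rd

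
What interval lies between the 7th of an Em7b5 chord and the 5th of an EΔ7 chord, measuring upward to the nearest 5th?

The 7th of Em7b5 is D; the 5th of EΔ7 is B.
D up to B spans 6 letter names and 9 semitones — a major sixth.

major sixth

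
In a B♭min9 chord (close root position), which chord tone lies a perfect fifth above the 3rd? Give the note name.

The chord tones of B♭ minor ninth are B♭ D♭ F A♭ C.
The 3rd is D♭. A perfect fifth above D♭ is A♭.
A♭ is the chord's 7th.

Ab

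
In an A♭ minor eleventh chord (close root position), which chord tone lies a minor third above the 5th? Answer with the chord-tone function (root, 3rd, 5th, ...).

7th

The chord tones of A♭m11 are A♭-C♭-E♭-G♭-B♭-D♭.
The 5th is E♭. A minor third above E♭ is G♭.
G♭ is the chord's 7th.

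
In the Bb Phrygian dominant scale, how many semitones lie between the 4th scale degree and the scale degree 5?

2

The scale is Bb Cb D Eb F Gb Ab.
Eb up to F is a major second — 2 semitones.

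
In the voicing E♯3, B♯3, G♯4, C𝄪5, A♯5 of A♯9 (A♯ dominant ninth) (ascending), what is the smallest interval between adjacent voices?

Adjacent intervals: E♯3→B♯3 = perfect fifth; B♯3→G♯4 = minor sixth; G♯4→C𝄪5 = augmented fourth; C𝄪5→A♯5 = minor sixth.
The smallest is G♯4 to C𝄪5, an augmented fourth (6 semitones).

augmented 4th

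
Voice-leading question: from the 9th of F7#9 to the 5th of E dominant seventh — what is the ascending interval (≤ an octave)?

minor third

F7#9 has G♯ as its 9th, and E dominant seventh has B as its 5th.
G♯ up to B is 3 semitones, a half step narrower than a major third, so the interval is minor.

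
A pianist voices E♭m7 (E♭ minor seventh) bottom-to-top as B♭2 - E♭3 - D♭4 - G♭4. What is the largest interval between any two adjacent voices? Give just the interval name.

Adjacent intervals: B♭2→E♭3 = perfect fourth; E♭3→D♭4 = minor seventh; D♭4→G♭4 = perfect fourth.
The largest is E♭3 to D♭4, a minor seventh (10 semitones).

minor seventh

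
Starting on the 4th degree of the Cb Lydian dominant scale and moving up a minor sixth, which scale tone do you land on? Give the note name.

The scale is Cb Db Eb F Gb Ab Bbb.
The 4th degree is F; a minor sixth above that is Db — scale degree 2.

Db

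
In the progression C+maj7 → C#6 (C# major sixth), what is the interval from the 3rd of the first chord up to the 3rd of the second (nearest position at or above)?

The 3rd of C+maj7 is E; the 3rd of C#6 (C# major sixth) is E#.
1 letter names make it a unison; at 1 semitone (a half step wider than perfect) the quality is augmented.

augmented 1st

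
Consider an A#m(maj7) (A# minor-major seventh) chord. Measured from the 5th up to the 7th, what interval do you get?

A#m(maj7): A#, C#, E#, G##.
5th = E#; 7th = G##.
From E# to G## is 4 semitones, exactly the major third.

major 3rd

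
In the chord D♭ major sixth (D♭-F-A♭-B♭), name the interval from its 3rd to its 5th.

That puts F below A♭.
3 letter names make it a third; at 3 semitones (a half step narrower than major) the quality is minor.

m3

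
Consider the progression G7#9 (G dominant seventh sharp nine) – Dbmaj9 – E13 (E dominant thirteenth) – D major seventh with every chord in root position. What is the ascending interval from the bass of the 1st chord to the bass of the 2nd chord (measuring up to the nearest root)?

d5

The roots are G and Db.
From G to Db: 6 semitones over a fifth = diminished.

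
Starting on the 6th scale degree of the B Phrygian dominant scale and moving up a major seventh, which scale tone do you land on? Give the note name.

The scale is B C D# E F# G A.
The 6th scale degree is G; a major seventh above that is F# — scale degree 5.

F#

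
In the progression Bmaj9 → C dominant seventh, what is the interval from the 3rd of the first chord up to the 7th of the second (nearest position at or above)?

diminished sixth

Bmaj9 has D# as its 3rd, and C dominant seventh has Bb as its 7th.
From D# to Bb: 7 semitones over a sixth = diminished.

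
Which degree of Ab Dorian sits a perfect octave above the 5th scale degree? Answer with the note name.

Eb

The scale is Ab Bb Cb Db Eb F Gb.
The 5th scale degree is Eb; a perfect octave above that is Eb — scale degree 5.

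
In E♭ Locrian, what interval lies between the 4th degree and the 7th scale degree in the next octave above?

Spelling E♭ Locrian: E♭ F♭ G♭ A♭ B𝄫 C♭ D♭.
That puts A♭ below D♭.
From A♭ to D♭ is 17 semitones, exactly the perfect eleventh.

perfect eleventh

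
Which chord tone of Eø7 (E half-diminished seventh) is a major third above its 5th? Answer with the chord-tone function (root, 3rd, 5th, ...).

The chord tones of Em7b5 are E, G, Bb, D.
The 5th is Bb. A major third above Bb is D.
D is the chord's 7th.

7th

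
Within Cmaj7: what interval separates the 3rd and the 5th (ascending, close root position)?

Spelling the chord: C E G B.
That puts E below G.
3 letter names make it a third; at 3 semitones (a half step narrower than major) the quality is minor.

minor 3rd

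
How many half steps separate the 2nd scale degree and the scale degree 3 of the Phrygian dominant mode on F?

The scale is F Gb A Bb C Db Eb.
Gb up to A is an augmented second — 3 semitones.

3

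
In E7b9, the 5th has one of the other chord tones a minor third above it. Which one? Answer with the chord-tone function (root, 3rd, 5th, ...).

The chord tones of E7b9 are E–G#–B–D–F.
The 5th is B. A minor third above B is D.
D is the chord's 7th.

7th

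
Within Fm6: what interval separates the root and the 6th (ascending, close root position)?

Fm6 is spelled F Ab C D.
Root = F; 6th = D.
Counting 6 letters and 9 half steps from F gives a major sixth.

major sixth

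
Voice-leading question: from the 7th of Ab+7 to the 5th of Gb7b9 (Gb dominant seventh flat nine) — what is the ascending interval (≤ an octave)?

P5

Ab+7 has Gb as its 7th, and Gb7b9 (Gb dominant seventh flat nine) has Db as its 5th.
Counting 5 letters and 7 half steps from Gb gives a perfect fifth.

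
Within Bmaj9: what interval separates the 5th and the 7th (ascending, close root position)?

major third

Bmaj9 (B major ninth) is spelled B D# F# A# C#.
So we need the interval from F# up to A#.
From F# to A# is 4 semitones, exactly the major third.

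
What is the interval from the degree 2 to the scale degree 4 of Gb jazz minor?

minor 3rd

Gb melodic minor: Gb Ab Bbb Cb Db Eb F.
So we need the interval from Ab up to Cb.
From Ab to Cb: 3 semitones over a third = minor.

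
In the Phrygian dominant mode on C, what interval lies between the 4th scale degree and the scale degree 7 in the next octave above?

perfect 11th

The scale runs C D♭ E F G A♭ B♭.
The 4th scale degree is F and the scale degree 7 (up an octave) is B♭.
Counting 11 letters and 17 half steps from F gives a perfect eleventh.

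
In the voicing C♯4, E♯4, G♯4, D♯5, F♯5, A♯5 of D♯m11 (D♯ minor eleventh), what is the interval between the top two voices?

major third

Those voices are F♯5 and A♯5.
From F♯ to A♯ is 4 semitones, exactly the major third.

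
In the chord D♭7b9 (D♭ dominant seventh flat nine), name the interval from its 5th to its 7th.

minor third

D♭7b9 is spelled D♭, F, A♭, C♭, E𝄫.
The 5th is A♭ and the 7th is C♭.
A♭ up to C♭ is 3 semitones, a half step narrower than a major third, so the interval is minor.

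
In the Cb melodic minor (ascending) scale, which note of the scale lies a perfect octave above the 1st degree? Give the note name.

Cb

The scale is Cb Db Ebb Fb Gb Ab Bb.
The 1st degree is Cb; a perfect octave above that is Cb — scale degree 1.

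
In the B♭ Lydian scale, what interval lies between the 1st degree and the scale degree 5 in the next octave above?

perfect twelfth

B♭ lydian: B♭ C D E F G A.
The 1st degree is B♭ and the 5th degree (up an octave) is F.
B♭ up to F spans 12 letter names and 19 semitones — a perfect twelfth.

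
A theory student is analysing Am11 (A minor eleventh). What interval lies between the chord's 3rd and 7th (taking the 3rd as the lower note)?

perfect fifth

The chord tones of Am11 are A C E G B D.
3rd = C; 7th = G.
C up to G spans 5 letter names and 7 semitones — a perfect fifth.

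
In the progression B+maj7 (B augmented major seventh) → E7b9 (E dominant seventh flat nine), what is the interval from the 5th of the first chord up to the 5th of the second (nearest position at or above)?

The 5th of B+maj7 (B augmented major seventh) is F##; the 5th of E7b9 (E dominant seventh flat nine) is B.
F## up to B is 4 semitones, a half step narrower than a perfect fourth, so the interval is diminished.

diminished 4th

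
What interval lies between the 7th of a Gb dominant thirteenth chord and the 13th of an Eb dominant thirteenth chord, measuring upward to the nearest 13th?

Gb dominant thirteenth has Fb as its 7th, and Eb dominant thirteenth has C as its 13th.
Fb up to C is 8 semitones, a half step wider than a perfect fifth, so the interval is augmented.

augmented fifth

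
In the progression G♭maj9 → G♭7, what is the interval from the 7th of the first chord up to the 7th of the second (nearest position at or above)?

The 7th of G♭maj9 is F; the 7th of G♭7 is F♭.
8 letter names make it an octave; at 11 semitones (a half step narrower than perfect) the quality is diminished.

d8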